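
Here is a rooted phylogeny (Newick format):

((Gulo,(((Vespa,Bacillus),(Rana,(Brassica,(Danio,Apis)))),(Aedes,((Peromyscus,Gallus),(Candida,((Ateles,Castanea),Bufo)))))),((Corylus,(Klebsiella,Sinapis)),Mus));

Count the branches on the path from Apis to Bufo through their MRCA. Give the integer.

10

The MRCA of Apis and Bufo is the node subtending (((Vespa,Bacillus),(Rana,(Brassica,(Danio,Apis)))),(Aedes,((Peromyscus,Gallus),(Candida,((Ateles,Castanea),Bufo))))).
From Apis up to that node: 5 branches. From Bufo up to the same node: 5 branches. Total: 5 + 5 = 10.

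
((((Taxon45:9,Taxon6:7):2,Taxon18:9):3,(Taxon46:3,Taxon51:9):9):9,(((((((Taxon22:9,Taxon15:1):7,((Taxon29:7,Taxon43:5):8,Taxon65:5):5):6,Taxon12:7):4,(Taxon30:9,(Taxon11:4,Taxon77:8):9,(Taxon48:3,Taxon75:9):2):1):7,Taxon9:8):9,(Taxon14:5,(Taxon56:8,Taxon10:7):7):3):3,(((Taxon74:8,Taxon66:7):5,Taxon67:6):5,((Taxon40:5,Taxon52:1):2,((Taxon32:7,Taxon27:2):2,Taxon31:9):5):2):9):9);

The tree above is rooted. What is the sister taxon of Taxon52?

Taxon40

Taxon52 attaches to the tree at the node subtending (Taxon40,Taxon52).
The other lineage descending from that same node — the sister group — is the single tip Taxon40.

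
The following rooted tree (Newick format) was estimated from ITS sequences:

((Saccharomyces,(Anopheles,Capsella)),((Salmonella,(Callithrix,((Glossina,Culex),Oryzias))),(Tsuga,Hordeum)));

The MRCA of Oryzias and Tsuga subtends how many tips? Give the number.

7

The MRCA of Oryzias and Tsuga is the node subtending ((Salmonella,(Callithrix,((Glossina,Culex),Oryzias))),(Tsuga,Hordeum)).
That clade contains 7 terminal taxa: Callithrix, Culex, Glossina, Hordeum, Oryzias, Salmonella, Tsuga.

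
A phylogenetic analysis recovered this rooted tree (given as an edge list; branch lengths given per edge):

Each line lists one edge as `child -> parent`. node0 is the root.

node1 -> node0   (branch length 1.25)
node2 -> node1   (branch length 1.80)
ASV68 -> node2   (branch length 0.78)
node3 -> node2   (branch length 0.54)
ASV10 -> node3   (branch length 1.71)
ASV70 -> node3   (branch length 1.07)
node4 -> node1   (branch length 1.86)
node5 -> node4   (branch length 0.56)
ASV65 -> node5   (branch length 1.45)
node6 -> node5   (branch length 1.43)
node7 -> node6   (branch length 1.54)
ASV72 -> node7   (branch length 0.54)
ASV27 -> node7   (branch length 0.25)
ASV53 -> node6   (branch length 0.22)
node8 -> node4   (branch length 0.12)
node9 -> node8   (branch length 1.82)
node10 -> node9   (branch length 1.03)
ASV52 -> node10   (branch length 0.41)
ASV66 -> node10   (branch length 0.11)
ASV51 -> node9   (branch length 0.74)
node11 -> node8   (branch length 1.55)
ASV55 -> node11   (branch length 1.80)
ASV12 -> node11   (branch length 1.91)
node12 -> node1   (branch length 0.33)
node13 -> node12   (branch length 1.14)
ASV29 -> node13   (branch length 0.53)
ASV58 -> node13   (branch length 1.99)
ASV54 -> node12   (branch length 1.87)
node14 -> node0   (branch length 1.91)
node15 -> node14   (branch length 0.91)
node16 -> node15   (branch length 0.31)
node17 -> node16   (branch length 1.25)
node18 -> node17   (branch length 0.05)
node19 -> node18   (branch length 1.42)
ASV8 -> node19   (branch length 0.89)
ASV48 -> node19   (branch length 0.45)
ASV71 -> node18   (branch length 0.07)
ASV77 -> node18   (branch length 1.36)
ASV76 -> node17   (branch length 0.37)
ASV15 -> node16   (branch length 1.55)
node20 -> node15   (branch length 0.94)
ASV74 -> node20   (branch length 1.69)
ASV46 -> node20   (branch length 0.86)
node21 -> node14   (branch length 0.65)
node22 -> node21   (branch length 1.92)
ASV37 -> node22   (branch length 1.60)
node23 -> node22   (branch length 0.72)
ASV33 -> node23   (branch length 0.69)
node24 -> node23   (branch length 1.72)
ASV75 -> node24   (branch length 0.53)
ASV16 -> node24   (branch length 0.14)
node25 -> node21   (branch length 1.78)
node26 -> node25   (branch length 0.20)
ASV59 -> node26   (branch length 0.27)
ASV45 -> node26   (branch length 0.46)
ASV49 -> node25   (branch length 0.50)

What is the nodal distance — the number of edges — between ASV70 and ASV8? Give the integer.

The MRCA of ASV70 and ASV8 is the root of the tree.
From ASV70 up to that node: 4 branches. From ASV8 up to the same node: 7 branches. Total: 4 + 7 = 11.

11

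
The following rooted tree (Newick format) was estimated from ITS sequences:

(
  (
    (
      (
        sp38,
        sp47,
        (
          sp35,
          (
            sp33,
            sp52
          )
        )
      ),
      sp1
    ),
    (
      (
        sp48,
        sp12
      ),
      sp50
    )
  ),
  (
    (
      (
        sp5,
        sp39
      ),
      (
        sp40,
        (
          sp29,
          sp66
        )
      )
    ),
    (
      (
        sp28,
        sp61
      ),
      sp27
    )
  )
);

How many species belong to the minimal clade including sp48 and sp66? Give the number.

The MRCA of sp48 and sp66 is the root, so the clade is the entire tree.
That clade contains 17 terminal taxa: sp1, sp12, sp27, sp28, sp29, sp33, sp35, sp38, sp39, sp40, sp47, sp48, sp5, sp50, sp52, sp61, sp66.

17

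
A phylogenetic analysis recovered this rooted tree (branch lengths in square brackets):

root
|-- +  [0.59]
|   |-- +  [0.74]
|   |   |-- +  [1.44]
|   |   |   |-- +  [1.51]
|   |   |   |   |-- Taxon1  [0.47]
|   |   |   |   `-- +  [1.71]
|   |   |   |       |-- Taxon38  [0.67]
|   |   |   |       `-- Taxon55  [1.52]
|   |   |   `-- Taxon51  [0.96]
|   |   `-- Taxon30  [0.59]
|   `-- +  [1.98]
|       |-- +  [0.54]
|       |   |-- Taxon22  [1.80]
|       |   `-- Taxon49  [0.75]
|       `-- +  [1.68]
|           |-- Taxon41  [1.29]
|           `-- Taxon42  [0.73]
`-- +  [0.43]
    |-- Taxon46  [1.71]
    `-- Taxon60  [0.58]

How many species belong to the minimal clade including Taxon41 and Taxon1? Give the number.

9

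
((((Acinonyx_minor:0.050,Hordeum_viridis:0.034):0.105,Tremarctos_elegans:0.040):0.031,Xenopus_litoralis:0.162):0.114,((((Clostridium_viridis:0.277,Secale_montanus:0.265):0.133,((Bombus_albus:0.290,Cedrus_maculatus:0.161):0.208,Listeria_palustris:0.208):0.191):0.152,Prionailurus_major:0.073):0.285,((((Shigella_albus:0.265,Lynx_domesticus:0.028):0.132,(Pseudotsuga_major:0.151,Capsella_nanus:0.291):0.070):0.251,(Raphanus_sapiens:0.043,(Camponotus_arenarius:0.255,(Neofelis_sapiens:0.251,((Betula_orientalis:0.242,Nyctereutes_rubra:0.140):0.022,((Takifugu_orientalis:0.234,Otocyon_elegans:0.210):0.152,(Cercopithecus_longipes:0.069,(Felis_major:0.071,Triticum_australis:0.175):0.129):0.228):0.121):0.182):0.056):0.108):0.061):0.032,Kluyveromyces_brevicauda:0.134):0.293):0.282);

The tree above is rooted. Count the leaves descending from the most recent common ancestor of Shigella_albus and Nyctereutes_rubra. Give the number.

The MRCA of Shigella_albus and Nyctereutes_rubra is the node subtending (((Shigella_albus,Lynx_domesticus),(Pseudotsuga_major,Capsella_nanus)),(Raphanus_sapiens,(Camponotus_arenarius,(Neofelis_sapiens,((Betula_orientalis,Nyctereutes_rubra),((Takifugu_orientalis,Otocyon_elegans),(Cercopithecus_longipes,(Felis_major,Triticum_australis)))))))).
That clade contains 14 terminal taxa: Betula_orientalis, Camponotus_arenarius, Capsella_nanus, Cercopithecus_longipes, Felis_major, Lynx_domesticus, Neofelis_sapiens, Nyctereutes_rubra, Otocyon_elegans, Pseudotsuga_major, Raphanus_sapiens, Shigella_albus, Takifugu_orientalis, Triticum_australis.

14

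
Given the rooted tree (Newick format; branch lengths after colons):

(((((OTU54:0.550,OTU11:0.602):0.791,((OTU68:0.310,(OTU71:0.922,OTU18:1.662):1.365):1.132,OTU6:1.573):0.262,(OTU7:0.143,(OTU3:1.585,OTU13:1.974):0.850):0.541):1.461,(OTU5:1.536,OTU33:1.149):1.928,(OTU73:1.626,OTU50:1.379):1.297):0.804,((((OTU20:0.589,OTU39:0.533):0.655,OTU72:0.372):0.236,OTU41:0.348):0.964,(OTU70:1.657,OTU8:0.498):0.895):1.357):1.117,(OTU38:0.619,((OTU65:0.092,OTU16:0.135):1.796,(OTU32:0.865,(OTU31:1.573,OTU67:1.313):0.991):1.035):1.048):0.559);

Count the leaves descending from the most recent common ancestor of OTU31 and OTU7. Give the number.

The MRCA of OTU31 and OTU7 is the root, so the clade is the entire tree.
That clade contains 25 terminal taxa: OTU11, OTU13, OTU16, OTU18, OTU20, OTU3, OTU31, OTU32, OTU33, OTU38, OTU39, OTU41, OTU5, OTU50, OTU54, OTU6, OTU65, OTU67, OTU68, OTU7, OTU70, OTU71, OTU72, OTU73, OTU8.

25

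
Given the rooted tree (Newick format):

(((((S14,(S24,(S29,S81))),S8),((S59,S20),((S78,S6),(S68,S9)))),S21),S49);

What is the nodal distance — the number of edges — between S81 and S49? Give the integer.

The MRCA of S81 and S49 is the root of the tree.
From S81 up to that node: 7 branches. From S49 up to the same node: 1 branch. Total: 7 + 1 = 8.

8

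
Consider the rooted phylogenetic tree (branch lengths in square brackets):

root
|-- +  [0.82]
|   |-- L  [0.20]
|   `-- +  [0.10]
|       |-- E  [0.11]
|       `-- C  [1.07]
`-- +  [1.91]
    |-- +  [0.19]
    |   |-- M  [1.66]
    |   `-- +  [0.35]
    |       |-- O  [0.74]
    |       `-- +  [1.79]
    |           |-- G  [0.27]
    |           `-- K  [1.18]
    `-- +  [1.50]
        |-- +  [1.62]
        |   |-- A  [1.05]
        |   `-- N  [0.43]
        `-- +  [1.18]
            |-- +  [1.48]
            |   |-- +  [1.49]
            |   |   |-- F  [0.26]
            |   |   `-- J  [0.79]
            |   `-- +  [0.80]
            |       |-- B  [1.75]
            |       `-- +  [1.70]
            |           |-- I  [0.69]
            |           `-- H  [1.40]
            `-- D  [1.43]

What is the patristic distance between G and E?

5.54

The path runs G → … → MRCA → … → E; the MRCA is the root of the tree.
Branch lengths along that path: 0.27 + 1.79 + 0.35 + 0.19 + 1.91 + 0.82 + 0.10 + 0.11 = 5.54.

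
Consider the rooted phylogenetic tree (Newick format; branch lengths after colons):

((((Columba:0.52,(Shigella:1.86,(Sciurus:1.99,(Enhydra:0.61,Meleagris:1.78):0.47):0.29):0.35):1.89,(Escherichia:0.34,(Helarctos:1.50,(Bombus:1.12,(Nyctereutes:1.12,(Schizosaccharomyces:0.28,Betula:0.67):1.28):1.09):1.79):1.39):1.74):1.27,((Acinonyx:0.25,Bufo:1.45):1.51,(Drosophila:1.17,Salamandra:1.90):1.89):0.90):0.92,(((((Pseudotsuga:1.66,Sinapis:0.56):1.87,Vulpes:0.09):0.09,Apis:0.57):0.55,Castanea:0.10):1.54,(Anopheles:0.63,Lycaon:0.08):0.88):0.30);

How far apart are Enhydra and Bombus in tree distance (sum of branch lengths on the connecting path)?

The path runs Enhydra → … → MRCA → … → Bombus; the MRCA is the node subtending ((Columba,(Shigella,(Sciurus,(Enhydra,Meleagris)))),(Escherichia,(Helarctos,(Bombus,(Nyctereutes,(Schizosaccharomyces,Betula)))))).
Branch lengths along that path: 0.61 + 0.47 + 0.29 + 0.35 + 1.89 + 1.74 + 1.39 + 1.79 + 1.12 = 9.65.

9.65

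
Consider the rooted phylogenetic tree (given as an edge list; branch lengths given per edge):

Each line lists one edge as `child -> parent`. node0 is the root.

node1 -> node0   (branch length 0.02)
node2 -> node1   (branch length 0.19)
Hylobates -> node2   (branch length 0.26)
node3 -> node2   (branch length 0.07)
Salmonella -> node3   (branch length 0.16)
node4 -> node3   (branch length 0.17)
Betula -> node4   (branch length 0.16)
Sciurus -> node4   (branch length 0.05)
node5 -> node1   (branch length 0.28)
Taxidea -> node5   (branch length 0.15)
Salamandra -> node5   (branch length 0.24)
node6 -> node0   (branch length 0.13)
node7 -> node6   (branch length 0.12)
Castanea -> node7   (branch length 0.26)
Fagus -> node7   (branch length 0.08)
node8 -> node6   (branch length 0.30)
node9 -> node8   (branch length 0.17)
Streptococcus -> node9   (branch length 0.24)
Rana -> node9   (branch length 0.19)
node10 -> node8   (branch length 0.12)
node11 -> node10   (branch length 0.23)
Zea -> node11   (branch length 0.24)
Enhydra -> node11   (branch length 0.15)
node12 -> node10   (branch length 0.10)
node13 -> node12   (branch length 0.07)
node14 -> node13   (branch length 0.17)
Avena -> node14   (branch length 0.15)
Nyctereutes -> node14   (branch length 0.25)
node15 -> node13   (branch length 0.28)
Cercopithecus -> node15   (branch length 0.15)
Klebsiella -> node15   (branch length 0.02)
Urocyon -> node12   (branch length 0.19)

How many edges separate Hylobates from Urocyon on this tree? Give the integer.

8

The MRCA of Hylobates and Urocyon is the root of the tree.
From Hylobates up to that node: 3 branches. From Urocyon up to the same node: 5 branches. Total: 3 + 5 = 8.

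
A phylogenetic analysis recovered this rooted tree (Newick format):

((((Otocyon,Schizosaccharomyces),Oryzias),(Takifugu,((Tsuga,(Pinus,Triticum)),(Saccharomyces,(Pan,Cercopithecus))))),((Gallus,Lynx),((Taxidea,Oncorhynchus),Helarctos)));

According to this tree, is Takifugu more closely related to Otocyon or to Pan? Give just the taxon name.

Pan

The MRCA of Takifugu and Pan subtends (Takifugu,((Tsuga,(Pinus,Triticum)),(Saccharomyces,(Pan,Cercopithecus)))) (7 taxa).
The MRCA of Takifugu and Otocyon subtends (((Otocyon,Schizosaccharomyces),Oryzias),(Takifugu,((Tsuga,(Pinus,Triticum)),(Saccharomyces,(Pan,Cercopithecus))))) (10 taxa).
The first is nested inside the second, so Takifugu shares a more recent common ancestor with Pan.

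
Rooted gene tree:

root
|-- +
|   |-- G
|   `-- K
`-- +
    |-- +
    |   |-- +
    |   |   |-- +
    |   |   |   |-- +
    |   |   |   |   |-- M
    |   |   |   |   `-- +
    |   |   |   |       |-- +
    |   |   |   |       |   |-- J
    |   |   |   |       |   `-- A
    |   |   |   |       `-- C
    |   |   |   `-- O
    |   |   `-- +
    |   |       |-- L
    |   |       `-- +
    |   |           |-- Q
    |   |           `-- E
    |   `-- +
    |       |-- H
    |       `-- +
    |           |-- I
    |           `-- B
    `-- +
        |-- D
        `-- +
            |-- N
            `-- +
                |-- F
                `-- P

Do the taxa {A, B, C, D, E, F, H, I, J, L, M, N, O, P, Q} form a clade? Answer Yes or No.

Yes

The most recent common ancestor of these taxa subtends (((((M,((J,A),C)),O),(L,(Q,E))),(H,(I,B))),(D,(N,(F,P)))).
That clade has exactly 15 tips — every listed taxon and nothing else — so the group is monophyletic.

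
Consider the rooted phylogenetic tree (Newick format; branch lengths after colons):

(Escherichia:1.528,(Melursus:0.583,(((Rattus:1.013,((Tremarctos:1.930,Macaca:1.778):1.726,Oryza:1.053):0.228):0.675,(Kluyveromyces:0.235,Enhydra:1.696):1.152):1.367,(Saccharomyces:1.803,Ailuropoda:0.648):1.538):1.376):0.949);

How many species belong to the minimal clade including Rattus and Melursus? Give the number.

9

The MRCA of Rattus and Melursus is the node subtending (Melursus,(((Rattus,((Tremarctos,Macaca),Oryza)),(Kluyveromyces,Enhydra)),(Saccharomyces,Ailuropoda))).
That clade contains 9 terminal taxa: Ailuropoda, Enhydra, Kluyveromyces, Macaca, Melursus, Oryza, Rattus, Saccharomyces, Tremarctos.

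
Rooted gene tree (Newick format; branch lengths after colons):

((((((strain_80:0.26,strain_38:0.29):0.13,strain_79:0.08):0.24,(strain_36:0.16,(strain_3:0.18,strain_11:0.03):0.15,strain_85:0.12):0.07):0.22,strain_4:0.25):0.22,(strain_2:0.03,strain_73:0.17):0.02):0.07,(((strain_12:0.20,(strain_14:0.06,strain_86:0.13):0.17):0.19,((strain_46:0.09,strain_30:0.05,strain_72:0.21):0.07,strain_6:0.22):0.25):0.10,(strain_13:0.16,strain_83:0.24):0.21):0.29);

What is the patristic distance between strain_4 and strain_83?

1.28

The path runs strain_4 → … → MRCA → … → strain_83; the MRCA is the root of the tree.
Branch lengths along that path: 0.25 + 0.22 + 0.07 + 0.29 + 0.21 + 0.24 = 1.28.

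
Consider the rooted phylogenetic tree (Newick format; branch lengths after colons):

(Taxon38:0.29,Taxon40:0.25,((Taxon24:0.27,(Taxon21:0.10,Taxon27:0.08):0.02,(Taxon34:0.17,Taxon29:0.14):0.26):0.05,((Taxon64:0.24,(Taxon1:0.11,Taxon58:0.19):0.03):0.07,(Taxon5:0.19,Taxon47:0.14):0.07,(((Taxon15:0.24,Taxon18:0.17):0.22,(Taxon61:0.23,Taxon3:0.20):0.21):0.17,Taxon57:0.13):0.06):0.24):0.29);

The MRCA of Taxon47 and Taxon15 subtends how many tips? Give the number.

The MRCA of Taxon47 and Taxon15 is the node subtending ((Taxon64,(Taxon1,Taxon58)),(Taxon5,Taxon47),(((Taxon15,Taxon18),(Taxon61,Taxon3)),Taxon57)).
That clade contains 10 terminal taxa: Taxon1, Taxon15, Taxon18, Taxon3, Taxon47, Taxon5, Taxon57, Taxon58, Taxon61, Taxon64.

10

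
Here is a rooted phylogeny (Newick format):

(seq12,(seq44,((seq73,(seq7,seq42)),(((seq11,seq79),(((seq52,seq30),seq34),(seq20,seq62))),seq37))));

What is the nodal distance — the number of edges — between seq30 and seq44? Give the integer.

8

The MRCA of seq30 and seq44 is the node subtending (seq44,((seq73,(seq7,seq42)),(((seq11,seq79),(((seq52,seq30),seq34),(seq20,seq62))),seq37))).
From seq30 up to that node: 7 branches. From seq44 up to the same node: 1 branch. Total: 7 + 1 = 8.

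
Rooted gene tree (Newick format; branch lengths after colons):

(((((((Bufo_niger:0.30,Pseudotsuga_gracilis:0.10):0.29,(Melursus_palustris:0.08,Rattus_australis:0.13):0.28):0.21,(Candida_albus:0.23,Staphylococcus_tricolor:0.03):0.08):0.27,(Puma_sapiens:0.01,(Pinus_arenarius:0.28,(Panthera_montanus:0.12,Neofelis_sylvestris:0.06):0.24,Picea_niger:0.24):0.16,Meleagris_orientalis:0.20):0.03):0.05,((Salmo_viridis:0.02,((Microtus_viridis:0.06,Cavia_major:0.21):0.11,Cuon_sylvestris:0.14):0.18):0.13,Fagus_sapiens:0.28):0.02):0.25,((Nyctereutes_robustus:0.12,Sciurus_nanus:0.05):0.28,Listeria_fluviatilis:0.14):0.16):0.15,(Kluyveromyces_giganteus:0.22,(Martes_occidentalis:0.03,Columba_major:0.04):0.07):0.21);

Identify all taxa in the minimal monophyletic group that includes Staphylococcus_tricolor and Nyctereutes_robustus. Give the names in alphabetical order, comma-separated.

Bufo_niger, Candida_albus, Cavia_major, Cuon_sylvestris, Fagus_sapiens, Listeria_fluviatilis, Meleagris_orientalis, Melursus_palustris, Microtus_viridis, Neofelis_sylvestris, Nyctereutes_robustus, Panthera_montanus, Picea_niger, Pinus_arenarius, Pseudotsuga_gracilis, Puma_sapiens, Rattus_australis, Salmo_viridis, Sciurus_nanus, Staphylococcus_tricolor

Tracing Staphylococcus_tricolor: it sits inside (Candida_albus,Staphylococcus_tricolor).
Tracing Nyctereutes_robustus: it sits inside (Nyctereutes_robustus,Sciurus_nanus).
The smallest clade enclosing both is ((((((Bufo_niger,Pseudotsuga_gracilis),(Melursus_palustris,Rattus_australis)),(Candida_albus,Staphylococcus_tricolor)),(Puma_sapiens,(Pinus_arenarius,(Panthera_montanus,Neofelis_sylvestris),Picea_niger),Meleagris_orientalis)),((Salmo_viridis,((Microtus_viridis,Cavia_major),Cuon_sylvestris)),Fagus_sapiens)),((Nyctereutes_robustus,Sciurus_nanus),Listeria_fluviatilis)); the answer is its 20 terminal taxa in alphabetical order.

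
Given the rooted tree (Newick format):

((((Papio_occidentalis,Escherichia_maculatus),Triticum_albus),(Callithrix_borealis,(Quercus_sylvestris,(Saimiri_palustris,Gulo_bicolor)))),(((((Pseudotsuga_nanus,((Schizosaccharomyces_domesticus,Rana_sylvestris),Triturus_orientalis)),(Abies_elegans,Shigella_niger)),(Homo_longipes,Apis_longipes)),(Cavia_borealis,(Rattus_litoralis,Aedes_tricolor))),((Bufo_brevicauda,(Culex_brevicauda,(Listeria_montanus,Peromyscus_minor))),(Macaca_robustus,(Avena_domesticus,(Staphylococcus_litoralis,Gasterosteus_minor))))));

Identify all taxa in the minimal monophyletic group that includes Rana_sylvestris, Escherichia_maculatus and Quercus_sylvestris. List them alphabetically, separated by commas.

Tracing Rana_sylvestris: it sits inside (Schizosaccharomyces_domesticus,Rana_sylvestris).
Tracing Escherichia_maculatus: it sits inside (Papio_occidentalis,Escherichia_maculatus).
Tracing Quercus_sylvestris: it sits inside (Quercus_sylvestris,(Saimiri_palustris,Gulo_bicolor)).
The smallest clade enclosing all 3 is the whole tree (their MRCA is the root), so the answer is all 26 tips in alphabetical order.

Abies_elegans, Aedes_tricolor, Apis_longipes, Avena_domesticus, Bufo_brevicauda, Callithrix_borealis, Cavia_borealis, Culex_brevicauda, Escherichia_maculatus, Gasterosteus_minor, Gulo_bicolor, Homo_longipes, Listeria_montanus, Macaca_robustus, Papio_occidentalis, Peromyscus_minor, Pseudotsuga_nanus, Quercus_sylvestris, Rana_sylvestris, Rattus_litoralis, Saimiri_palustris, Schizosaccharomyces_domesticus, Shigella_niger, Staphylococcus_litoralis, Triticum_albus, Triturus_orientalis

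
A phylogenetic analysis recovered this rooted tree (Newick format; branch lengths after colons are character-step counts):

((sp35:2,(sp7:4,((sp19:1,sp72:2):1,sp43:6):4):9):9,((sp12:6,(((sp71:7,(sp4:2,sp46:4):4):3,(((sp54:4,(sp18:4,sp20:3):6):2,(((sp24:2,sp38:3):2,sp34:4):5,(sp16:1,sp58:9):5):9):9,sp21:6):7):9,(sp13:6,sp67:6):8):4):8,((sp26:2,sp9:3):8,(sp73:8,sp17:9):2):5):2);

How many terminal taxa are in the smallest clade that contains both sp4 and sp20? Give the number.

12

The MRCA of sp4 and sp20 is the node subtending ((sp71,(sp4,sp46)),(((sp54,(sp18,sp20)),(((sp24,sp38),sp34),(sp16,sp58))),sp21)).
That clade contains 12 terminal taxa: sp16, sp18, sp20, sp21, sp24, sp34, sp38, sp4, sp46, sp54, sp58, sp71.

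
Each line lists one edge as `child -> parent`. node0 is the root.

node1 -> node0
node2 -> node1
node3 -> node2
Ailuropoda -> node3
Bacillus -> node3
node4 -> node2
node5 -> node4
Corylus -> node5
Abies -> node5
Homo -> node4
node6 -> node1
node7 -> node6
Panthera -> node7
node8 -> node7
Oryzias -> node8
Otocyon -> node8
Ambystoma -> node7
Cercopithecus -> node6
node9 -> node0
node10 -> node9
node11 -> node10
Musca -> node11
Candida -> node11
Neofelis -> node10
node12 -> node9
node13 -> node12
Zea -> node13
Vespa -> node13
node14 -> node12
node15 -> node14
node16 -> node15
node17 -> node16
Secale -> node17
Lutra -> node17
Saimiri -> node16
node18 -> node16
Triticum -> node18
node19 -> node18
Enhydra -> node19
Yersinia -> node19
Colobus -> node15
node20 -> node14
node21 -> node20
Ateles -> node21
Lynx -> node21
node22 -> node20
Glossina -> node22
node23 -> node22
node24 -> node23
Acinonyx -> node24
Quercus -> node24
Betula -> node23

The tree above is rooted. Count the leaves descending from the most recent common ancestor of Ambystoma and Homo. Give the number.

The MRCA of Ambystoma and Homo is the node subtending (((Ailuropoda,Bacillus),((Corylus,Abies),Homo)),((Panthera,(Oryzias,Otocyon),Ambystoma),Cercopithecus)).
That clade contains 10 terminal taxa: Abies, Ailuropoda, Ambystoma, Bacillus, Cercopithecus, Corylus, Homo, Oryzias, Otocyon, Panthera.

10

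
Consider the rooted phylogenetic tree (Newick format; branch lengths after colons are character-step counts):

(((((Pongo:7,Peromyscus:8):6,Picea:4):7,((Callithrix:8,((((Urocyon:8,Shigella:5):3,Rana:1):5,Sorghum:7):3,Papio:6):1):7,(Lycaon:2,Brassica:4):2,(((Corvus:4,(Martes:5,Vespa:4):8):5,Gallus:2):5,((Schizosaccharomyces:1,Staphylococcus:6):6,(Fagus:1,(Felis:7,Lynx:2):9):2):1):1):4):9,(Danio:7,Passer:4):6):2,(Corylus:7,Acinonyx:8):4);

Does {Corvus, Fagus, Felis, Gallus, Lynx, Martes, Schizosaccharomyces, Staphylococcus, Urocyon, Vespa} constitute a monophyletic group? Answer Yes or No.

The MRCA of the listed taxa subtends ((Callithrix,((((Urocyon,Shigella),Rana),Sorghum),Papio)),(Lycaon,Brassica),(((Corvus,(Martes,Vespa)),Gallus),((Schizosaccharomyces,Staphylococcus),(Fagus,(Felis,Lynx))))).
That clade also contains Brassica, Callithrix, Lycaon, Papio, Rana, Shigella, Sorghum, which are not in the proposed group, so the group is not monophyletic.

No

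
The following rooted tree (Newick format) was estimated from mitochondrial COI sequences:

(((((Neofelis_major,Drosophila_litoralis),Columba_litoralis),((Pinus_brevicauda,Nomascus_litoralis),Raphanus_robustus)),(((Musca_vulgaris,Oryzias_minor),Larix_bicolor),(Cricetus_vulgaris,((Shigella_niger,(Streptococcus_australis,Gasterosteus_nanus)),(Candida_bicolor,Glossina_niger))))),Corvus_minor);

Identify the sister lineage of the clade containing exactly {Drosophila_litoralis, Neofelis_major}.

The clade containing exactly {Drosophila_litoralis, Neofelis_major} attaches to the tree at the node subtending ((Neofelis_major,Drosophila_litoralis),Columba_litoralis).
The other lineage descending from that same node — the sister group — is the single tip Columba_litoralis.

Columba_litoralis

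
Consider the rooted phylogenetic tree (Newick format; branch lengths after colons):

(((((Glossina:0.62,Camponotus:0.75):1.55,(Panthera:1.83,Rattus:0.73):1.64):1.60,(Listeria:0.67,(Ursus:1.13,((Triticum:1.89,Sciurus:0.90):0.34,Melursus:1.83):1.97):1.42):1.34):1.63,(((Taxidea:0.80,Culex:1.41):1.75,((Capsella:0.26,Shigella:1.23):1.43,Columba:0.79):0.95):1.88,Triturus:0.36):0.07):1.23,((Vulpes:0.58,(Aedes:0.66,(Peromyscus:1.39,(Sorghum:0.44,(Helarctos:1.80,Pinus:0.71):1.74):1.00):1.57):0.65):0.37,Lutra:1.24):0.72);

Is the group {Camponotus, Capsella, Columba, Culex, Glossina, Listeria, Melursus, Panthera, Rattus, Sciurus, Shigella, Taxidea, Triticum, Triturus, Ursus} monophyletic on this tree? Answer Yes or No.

Yes

The most recent common ancestor of these taxa subtends ((((Glossina,Camponotus),(Panthera,Rattus)),(Listeria,(Ursus,((Triticum,Sciurus),Melursus)))),(((Taxidea,Culex),((Capsella,Shigella),Columba)),Triturus)).
That clade has exactly 15 tips — every listed taxon and nothing else — so the group is monophyletic.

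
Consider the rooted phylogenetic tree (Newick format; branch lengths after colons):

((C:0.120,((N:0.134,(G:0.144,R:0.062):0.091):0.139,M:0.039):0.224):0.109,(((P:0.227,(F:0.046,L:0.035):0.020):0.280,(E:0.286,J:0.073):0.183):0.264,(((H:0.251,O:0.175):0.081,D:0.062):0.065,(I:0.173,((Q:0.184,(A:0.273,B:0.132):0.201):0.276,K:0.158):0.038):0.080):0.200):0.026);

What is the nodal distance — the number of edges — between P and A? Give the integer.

The MRCA of P and A is the node subtending (((P,(F,L)),(E,J)),(((H,O),D),(I,((Q,(A,B)),K)))).
From P up to that node: 3 branches. From A up to the same node: 6 branches. Total: 3 + 6 = 9.

9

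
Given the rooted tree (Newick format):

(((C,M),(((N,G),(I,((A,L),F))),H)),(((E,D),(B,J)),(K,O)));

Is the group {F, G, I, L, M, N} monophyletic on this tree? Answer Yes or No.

No

The MRCA of the listed taxa subtends ((C,M),(((N,G),(I,((A,L),F))),H)).
That clade also contains A, C, H, which are not in the proposed group, so the group is not monophyletic.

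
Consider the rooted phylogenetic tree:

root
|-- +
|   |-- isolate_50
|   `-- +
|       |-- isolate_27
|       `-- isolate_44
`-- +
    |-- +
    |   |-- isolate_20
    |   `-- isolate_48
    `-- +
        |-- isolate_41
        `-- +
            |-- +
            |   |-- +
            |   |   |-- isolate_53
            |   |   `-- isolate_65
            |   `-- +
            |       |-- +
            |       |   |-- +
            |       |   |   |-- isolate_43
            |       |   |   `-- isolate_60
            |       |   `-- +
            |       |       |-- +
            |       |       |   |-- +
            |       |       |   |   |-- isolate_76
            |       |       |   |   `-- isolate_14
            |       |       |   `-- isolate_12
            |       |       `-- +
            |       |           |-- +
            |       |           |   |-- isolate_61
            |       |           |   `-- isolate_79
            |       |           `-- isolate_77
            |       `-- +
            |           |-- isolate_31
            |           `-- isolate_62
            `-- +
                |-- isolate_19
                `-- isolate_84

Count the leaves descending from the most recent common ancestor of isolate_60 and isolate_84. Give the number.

The MRCA of isolate_60 and isolate_84 is the node subtending (((isolate_53,isolate_65),(((isolate_43,isolate_60),(((isolate_76,isolate_14),isolate_12),((isolate_61,isolate_79),isolate_77))),(isolate_31,isolate_62))),(isolate_19,isolate_84)).
That clade contains 14 terminal taxa: isolate_12, isolate_14, isolate_19, isolate_31, isolate_43, isolate_53, isolate_60, isolate_61, isolate_62, isolate_65, isolate_76, isolate_77, isolate_79, isolate_84.

14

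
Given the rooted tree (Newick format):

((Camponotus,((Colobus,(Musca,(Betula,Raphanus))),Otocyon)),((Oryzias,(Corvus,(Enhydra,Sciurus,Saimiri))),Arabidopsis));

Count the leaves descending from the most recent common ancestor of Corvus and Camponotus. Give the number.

The MRCA of Corvus and Camponotus is the root, so the clade is the entire tree.
That clade contains 12 terminal taxa: Arabidopsis, Betula, Camponotus, Colobus, Corvus, Enhydra, Musca, Oryzias, Otocyon, Raphanus, Saimiri, Sciurus.

12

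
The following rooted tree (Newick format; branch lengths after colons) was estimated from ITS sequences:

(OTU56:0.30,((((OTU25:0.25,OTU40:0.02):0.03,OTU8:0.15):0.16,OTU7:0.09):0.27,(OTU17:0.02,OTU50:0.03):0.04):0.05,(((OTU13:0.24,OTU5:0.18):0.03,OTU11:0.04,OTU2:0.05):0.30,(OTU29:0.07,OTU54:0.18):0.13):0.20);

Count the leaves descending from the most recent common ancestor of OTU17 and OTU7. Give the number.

6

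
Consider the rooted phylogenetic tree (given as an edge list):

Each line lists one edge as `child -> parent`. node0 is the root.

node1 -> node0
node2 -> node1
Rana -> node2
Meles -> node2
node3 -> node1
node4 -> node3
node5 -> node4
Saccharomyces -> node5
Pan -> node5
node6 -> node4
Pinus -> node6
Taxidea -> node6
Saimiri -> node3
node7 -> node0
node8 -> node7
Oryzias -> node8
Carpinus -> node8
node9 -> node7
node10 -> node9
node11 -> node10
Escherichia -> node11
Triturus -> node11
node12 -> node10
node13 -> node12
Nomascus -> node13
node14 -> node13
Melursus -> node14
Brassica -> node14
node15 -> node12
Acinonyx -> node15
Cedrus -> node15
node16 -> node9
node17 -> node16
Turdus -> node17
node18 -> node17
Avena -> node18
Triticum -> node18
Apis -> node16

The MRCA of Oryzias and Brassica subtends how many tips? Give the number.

13

The MRCA of Oryzias and Brassica is the node subtending ((Oryzias,Carpinus),(((Escherichia,Triturus),((Nomascus,(Melursus,Brassica)),(Acinonyx,Cedrus))),((Turdus,(Avena,Triticum)),Apis))).
That clade contains 13 terminal taxa: Acinonyx, Apis, Avena, Brassica, Carpinus, Cedrus, Escherichia, Melursus, Nomascus, Oryzias, Triticum, Triturus, Turdus.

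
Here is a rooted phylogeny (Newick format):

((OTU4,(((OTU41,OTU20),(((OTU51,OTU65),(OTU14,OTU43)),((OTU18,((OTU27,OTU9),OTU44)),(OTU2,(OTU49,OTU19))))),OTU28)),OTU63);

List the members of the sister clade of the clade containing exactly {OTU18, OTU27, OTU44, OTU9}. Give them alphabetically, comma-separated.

OTU19, OTU2, OTU49

The clade containing exactly {OTU18, OTU27, OTU44, OTU9} attaches to the tree at the node subtending ((OTU18,((OTU27,OTU9),OTU44)),(OTU2,(OTU49,OTU19))).
The other lineage descending from that same node — the sister group — is (OTU2,(OTU49,OTU19)); its 3 tips in alphabetical order are the answer.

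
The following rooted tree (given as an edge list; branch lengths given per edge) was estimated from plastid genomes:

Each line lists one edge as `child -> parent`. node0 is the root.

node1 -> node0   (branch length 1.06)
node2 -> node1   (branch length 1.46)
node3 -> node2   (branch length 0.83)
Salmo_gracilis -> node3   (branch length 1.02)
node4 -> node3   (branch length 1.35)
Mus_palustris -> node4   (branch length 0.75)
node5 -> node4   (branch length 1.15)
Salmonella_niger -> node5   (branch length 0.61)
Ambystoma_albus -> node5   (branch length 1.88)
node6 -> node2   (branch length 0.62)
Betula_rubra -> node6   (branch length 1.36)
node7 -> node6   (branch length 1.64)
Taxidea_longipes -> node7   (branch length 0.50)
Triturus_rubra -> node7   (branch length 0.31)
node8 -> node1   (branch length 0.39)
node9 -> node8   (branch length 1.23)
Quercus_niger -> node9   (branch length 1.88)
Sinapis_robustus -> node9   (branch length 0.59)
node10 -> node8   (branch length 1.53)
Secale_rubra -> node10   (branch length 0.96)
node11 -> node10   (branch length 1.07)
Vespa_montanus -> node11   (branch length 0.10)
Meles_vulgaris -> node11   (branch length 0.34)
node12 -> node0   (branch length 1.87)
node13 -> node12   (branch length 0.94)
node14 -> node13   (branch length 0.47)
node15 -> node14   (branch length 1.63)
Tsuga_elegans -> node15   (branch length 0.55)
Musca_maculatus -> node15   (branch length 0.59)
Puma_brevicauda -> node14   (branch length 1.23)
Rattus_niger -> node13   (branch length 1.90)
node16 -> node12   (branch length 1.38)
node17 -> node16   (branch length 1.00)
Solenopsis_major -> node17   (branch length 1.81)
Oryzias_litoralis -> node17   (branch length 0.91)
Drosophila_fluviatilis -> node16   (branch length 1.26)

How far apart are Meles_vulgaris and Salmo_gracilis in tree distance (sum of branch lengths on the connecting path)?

6.64

The path runs Meles_vulgaris → … → MRCA → … → Salmo_gracilis; the MRCA is the node subtending (((Salmo_gracilis,(Mus_palustris,(Salmonella_niger,Ambystoma_albus))),(Betula_rubra,(Taxidea_longipes,Triturus_rubra))),((Quercus_niger,Sinapis_robustus),(Secale_rubra,(Vespa_montanus,Meles_vulgaris)))).
Branch lengths along that path: 0.34 + 1.07 + 1.53 + 0.39 + 1.46 + 0.83 + 1.02 = 6.64.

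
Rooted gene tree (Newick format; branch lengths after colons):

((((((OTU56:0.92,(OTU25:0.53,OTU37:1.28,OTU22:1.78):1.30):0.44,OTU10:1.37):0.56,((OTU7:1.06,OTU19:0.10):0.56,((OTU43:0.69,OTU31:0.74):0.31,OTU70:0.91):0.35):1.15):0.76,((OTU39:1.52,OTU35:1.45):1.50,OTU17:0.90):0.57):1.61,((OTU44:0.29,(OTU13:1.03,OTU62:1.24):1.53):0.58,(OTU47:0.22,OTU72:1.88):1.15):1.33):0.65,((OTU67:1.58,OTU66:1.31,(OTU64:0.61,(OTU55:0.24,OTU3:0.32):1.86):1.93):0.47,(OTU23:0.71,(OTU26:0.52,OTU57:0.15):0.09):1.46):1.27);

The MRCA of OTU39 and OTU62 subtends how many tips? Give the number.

18

The MRCA of OTU39 and OTU62 is the node subtending (((((OTU56,(OTU25,OTU37,OTU22)),OTU10),((OTU7,OTU19),((OTU43,OTU31),OTU70))),((OTU39,OTU35),OTU17)),((OTU44,(OTU13,OTU62)),(OTU47,OTU72))).
That clade contains 18 terminal taxa: OTU10, OTU13, OTU17, OTU19, OTU22, OTU25, OTU31, OTU35, OTU37, OTU39, OTU43, OTU44, OTU47, OTU56, OTU62, OTU7, OTU70, OTU72.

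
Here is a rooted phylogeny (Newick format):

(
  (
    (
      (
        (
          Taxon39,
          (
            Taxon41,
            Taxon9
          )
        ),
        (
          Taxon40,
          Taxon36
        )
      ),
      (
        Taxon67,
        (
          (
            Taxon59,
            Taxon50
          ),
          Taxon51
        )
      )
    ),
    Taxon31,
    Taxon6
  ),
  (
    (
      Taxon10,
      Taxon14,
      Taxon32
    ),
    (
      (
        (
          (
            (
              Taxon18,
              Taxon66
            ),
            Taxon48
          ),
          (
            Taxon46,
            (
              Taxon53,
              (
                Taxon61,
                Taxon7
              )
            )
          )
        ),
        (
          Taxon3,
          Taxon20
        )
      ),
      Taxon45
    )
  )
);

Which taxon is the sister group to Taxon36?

Taxon36 attaches to the tree at the node subtending (Taxon40,Taxon36).
The other lineage descending from that same node — the sister group — is the single tip Taxon40.

Taxon40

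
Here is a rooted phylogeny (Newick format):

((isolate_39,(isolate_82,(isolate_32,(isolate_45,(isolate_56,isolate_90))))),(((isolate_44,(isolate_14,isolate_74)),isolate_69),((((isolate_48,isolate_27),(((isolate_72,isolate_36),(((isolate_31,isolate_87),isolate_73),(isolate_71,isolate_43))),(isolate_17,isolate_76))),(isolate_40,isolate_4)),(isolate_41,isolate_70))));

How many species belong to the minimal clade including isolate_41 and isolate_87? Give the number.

15

The MRCA of isolate_41 and isolate_87 is the node subtending ((((isolate_48,isolate_27),(((isolate_72,isolate_36),(((isolate_31,isolate_87),isolate_73),(isolate_71,isolate_43))),(isolate_17,isolate_76))),(isolate_40,isolate_4)),(isolate_41,isolate_70)).
That clade contains 15 terminal taxa: isolate_17, isolate_27, isolate_31, isolate_36, isolate_4, isolate_40, isolate_41, isolate_43, isolate_48, isolate_70, isolate_71, isolate_72, isolate_73, isolate_76, isolate_87.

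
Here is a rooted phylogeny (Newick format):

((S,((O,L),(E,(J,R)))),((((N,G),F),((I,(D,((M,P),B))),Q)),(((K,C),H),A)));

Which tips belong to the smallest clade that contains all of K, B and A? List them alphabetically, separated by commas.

Tracing K: it sits inside (K,C).
Tracing B: it sits inside ((M,P),B).
Tracing A: it sits inside (((K,C),H),A).
The smallest clade enclosing all 3 is ((((N,G),F),((I,(D,((M,P),B))),Q)),(((K,C),H),A)); the answer is its 13 terminal taxa in alphabetical order.

A, B, C, D, F, G, H, I, K, M, N, P, Q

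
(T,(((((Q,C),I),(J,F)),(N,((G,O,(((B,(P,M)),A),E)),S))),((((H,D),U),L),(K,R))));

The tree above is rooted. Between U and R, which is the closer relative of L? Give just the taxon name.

The MRCA of L and U subtends (((H,D),U),L) (4 taxa).
The MRCA of L and R subtends ((((H,D),U),L),(K,R)) (6 taxa).
The first is nested inside the second, so L shares a more recent common ancestor with U.

U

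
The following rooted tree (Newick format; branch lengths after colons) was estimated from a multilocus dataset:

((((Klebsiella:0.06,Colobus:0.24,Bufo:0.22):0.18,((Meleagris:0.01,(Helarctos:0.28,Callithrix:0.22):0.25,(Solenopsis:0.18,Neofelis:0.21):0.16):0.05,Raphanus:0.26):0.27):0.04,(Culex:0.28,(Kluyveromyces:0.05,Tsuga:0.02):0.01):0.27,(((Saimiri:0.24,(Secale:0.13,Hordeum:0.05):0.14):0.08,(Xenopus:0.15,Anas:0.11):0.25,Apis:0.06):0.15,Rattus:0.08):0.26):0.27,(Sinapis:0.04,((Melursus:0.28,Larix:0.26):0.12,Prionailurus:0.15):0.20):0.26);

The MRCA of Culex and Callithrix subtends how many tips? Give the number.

19

The MRCA of Culex and Callithrix is the node subtending (((Klebsiella,Colobus,Bufo),((Meleagris,(Helarctos,Callithrix),(Solenopsis,Neofelis)),Raphanus)),(Culex,(Kluyveromyces,Tsuga)),(((Saimiri,(Secale,Hordeum)),(Xenopus,Anas),Apis),Rattus)).
That clade contains 19 terminal taxa: Anas, Apis, Bufo, Callithrix, Colobus, Culex, Helarctos, Hordeum, Klebsiella, Kluyveromyces, Meleagris, Neofelis, Raphanus, Rattus, Saimiri, Secale, Solenopsis, Tsuga, Xenopus.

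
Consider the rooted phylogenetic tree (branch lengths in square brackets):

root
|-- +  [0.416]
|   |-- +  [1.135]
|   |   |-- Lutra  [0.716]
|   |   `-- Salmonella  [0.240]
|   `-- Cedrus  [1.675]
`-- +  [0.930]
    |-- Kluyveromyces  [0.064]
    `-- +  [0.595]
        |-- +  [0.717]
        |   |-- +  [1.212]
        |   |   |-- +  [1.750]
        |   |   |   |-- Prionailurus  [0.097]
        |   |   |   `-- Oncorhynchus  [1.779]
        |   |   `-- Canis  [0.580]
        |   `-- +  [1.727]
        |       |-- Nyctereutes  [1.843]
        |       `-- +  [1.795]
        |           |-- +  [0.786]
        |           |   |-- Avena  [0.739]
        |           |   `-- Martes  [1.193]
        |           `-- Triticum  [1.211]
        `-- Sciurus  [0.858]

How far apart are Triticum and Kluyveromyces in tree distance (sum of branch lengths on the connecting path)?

The path runs Triticum → … → MRCA → … → Kluyveromyces; the MRCA is the node subtending (Kluyveromyces,((((Prionailurus,Oncorhynchus),Canis),(Nyctereutes,((Avena,Martes),Triticum))),Sciurus)).
Branch lengths along that path: 1.211 + 1.795 + 1.727 + 0.717 + 0.595 + 0.064 = 6.109.

6.109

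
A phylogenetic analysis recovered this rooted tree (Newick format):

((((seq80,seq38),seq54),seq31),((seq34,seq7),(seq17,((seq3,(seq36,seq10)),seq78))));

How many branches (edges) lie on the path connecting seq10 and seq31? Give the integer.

The MRCA of seq10 and seq31 is the root of the tree.
From seq10 up to that node: 6 branches. From seq31 up to the same node: 2 branches. Total: 6 + 2 = 8.

8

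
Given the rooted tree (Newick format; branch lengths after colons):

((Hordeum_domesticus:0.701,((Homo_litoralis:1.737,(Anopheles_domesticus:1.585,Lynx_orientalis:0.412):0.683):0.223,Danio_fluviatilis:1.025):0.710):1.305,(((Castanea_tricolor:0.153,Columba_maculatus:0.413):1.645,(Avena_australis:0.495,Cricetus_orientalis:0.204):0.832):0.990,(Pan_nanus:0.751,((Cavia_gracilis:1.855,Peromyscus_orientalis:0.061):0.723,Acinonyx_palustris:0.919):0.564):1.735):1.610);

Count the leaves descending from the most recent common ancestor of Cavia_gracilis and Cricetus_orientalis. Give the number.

The MRCA of Cavia_gracilis and Cricetus_orientalis is the node subtending (((Castanea_tricolor,Columba_maculatus),(Avena_australis,Cricetus_orientalis)),(Pan_nanus,((Cavia_gracilis,Peromyscus_orientalis),Acinonyx_palustris))).
That clade contains 8 terminal taxa: Acinonyx_palustris, Avena_australis, Castanea_tricolor, Cavia_gracilis, Columba_maculatus, Cricetus_orientalis, Pan_nanus, Peromyscus_orientalis.

8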